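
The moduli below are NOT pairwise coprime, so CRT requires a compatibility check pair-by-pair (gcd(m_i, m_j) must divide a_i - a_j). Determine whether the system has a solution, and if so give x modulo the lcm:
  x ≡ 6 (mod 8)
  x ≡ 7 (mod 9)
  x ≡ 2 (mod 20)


Moduli 8, 9, 20 are not pairwise coprime, so CRT works modulo lcm(m_i) when all pairwise compatibility conditions hold.
Pairwise compatibility: gcd(m_i, m_j) must divide a_i - a_j for every pair.
Merge one congruence at a time:
  Start: x ≡ 6 (mod 8).
  Combine with x ≡ 7 (mod 9): gcd(8, 9) = 1; 7 - 6 = 1, which IS divisible by 1, so compatible.
    Write x = 6 + 8·t and substitute into x ≡ 7 (mod 9): 8·t ≡ 7 − 6 = 1 (mod 9).
    The inverse of 8 mod 9 is 8 (since 8·8 = 64 = 7·9 + 1), so t ≡ 8·1 = 8 ≡ 8 (mod 9).
    Then x = 6 + 8·8 = 70, valid modulo lcm(8, 9) = 72: x ≡ 70 (mod 72).
  Combine with x ≡ 2 (mod 20): gcd(72, 20) = 4; 2 - 70 = -68, which IS divisible by 4, so compatible.
    Write x = 70 + 72·t and substitute into x ≡ 2 (mod 20): 72·t ≡ 2 − 70 = -68 (mod 20).
    Divide the congruence (and modulus) by g = 4: 18·t ≡ -17 (mod 5).
    Reduce coefficients mod 5: 3·t ≡ 3 (mod 5).
    The inverse of 3 mod 5 is 2 (since 3·2 = 6 = 1·5 + 1), so t ≡ 2·3 = 6 ≡ 1 (mod 5).
    Then x = 70 + 72·1 = 142, valid modulo lcm(72, 20) = 360: x ≡ 142 (mod 360).
Verify: 142 mod 8 = 6, 142 mod 9 = 7, 142 mod 20 = 2.

x ≡ 142 (mod 360).


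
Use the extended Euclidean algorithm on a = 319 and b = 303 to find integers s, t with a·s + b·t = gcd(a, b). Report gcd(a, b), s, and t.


Euclidean algorithm on (319, 303) — divide until remainder is 0:
  319 = 1 · 303 + 16
  303 = 18 · 16 + 15
  16 = 1 · 15 + 1
  15 = 15 · 1 + 0
gcd(319, 303) = 1.
Track Bezout coefficients alongside the remainders: start with r₀ = 319 = a·1 + b·0 (s = 1, t = 0) and r₁ = 303 = a·0 + b·1 (s = 0, t = 1); each new remainder r_{k+1} = r_{k-1} − q_k·r_k inherits s_{k+1} = s_{k-1} − q_k·s_k, t_{k+1} = t_{k-1} − q_k·t_k, so r_k = a·s_k + b·t_k at every step:
  q = 1: r = 16, s = 1 − 1·0 = 1, t = 0 − 1·1 = -1  (check: 319·1 + 303·(-1) = 16)
  q = 18: r = 15, s = 0 − 18·1 = -18, t = 1 − 18·(-1) = 19  (check: 319·(-18) + 303·19 = 15)
  q = 1: r = 1, s = 1 − 1·(-18) = 19, t = -1 − 1·19 = -20  (check: 319·19 + 303·(-20) = 1)
The row with r = 1 (the gcd) gives the Bezout coefficients s = 19, t = -20.
Result: 319 · (19) + 303 · (-20) = 1.

gcd(319, 303) = 1; s = 19, t = -20 (check: 319·19 + 303·(-20) = 1).


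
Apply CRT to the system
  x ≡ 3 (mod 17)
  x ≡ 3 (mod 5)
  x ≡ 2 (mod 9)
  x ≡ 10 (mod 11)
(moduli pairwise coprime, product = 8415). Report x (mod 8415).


Product of moduli M = 17 · 5 · 9 · 11 = 8415.
Merge one congruence at a time:
  Start: x ≡ 3 (mod 17).
  Combine with x ≡ 3 (mod 5); new modulus lcm = 85.
    Write x = 3 + 17·t and substitute into x ≡ 3 (mod 5): 17·t ≡ 3 − 3 = 0 (mod 5).
    Reduce coefficients mod 5: 2·t ≡ 0 (mod 5).
    The inverse of 2 mod 5 is 3 (since 2·3 = 6 = 1·5 + 1), so t ≡ 3·0 = 0 ≡ 0 (mod 5).
    Then x = 3 + 17·0 = 3, valid modulo lcm(17, 5) = 85: x ≡ 3 (mod 85).
  Combine with x ≡ 2 (mod 9); new modulus lcm = 765.
    Write x = 3 + 85·t and substitute into x ≡ 2 (mod 9): 85·t ≡ 2 − 3 = -1 (mod 9).
    Reduce coefficients mod 9: 4·t ≡ 8 (mod 9).
    The inverse of 4 mod 9 is 7 (since 4·7 = 28 = 3·9 + 1), so t ≡ 7·8 = 56 ≡ 2 (mod 9).
    Then x = 3 + 85·2 = 173, valid modulo lcm(85, 9) = 765: x ≡ 173 (mod 765).
  Combine with x ≡ 10 (mod 11); new modulus lcm = 8415.
    Write x = 173 + 765·t and substitute into x ≡ 10 (mod 11): 765·t ≡ 10 − 173 = -163 (mod 11).
    Reduce coefficients mod 11: 6·t ≡ 2 (mod 11).
    The inverse of 6 mod 11 is 2 (since 6·2 = 12 = 1·11 + 1), so t ≡ 2·2 = 4 ≡ 4 (mod 11).
    Then x = 173 + 765·4 = 3233, valid modulo lcm(765, 11) = 8415: x ≡ 3233 (mod 8415).
Verify against each original: 3233 mod 17 = 3, 3233 mod 5 = 3, 3233 mod 9 = 2, 3233 mod 11 = 10.

x ≡ 3233 (mod 8415).


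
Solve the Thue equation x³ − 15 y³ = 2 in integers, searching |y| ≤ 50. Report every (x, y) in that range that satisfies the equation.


The equation is x³ - 15y³ = 2. For fixed y, x³ = 15·y³ + 2, so a solution requires the RHS to be a perfect cube.
Strategy: iterate y from -50 to 50, compute RHS = 15·y³ + 2, and check whether it is a (positive or negative) perfect cube.
Check small values of y:
  y = 0: RHS = 2 is not a perfect cube.
  y = 1: RHS = 17 is not a perfect cube.
  y = -1: RHS = -13 is not a perfect cube.
  y = 2: RHS = 122 is not a perfect cube.
  y = -2: RHS = -118 is not a perfect cube.
  y = 3: RHS = 407 is not a perfect cube.
  y = -3: RHS = -403 is not a perfect cube.
Continuing the search up to |y| = 50 finds no solutions either.
No (x, y) in the scanned range satisfies the equation.

No integer solutions with |y| ≤ 50.


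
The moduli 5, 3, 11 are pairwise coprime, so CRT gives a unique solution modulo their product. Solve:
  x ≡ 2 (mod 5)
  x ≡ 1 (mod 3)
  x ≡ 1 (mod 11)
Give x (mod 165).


Moduli 5, 3, 11 are pairwise coprime; by CRT there is a unique solution modulo M = 5 · 3 · 11 = 165.
Solve pairwise, accumulating the modulus:
  Start with x ≡ 2 (mod 5).
  Combine with x ≡ 1 (mod 3): since gcd(5, 3) = 1, we get a unique residue mod 15.
    Write x = 2 + 5·t and substitute into x ≡ 1 (mod 3): 5·t ≡ 1 − 2 = -1 (mod 3).
    Reduce coefficients mod 3: 2·t ≡ 2 (mod 3).
    The inverse of 2 mod 3 is 2 (since 2·2 = 4 = 1·3 + 1), so t ≡ 2·2 = 4 ≡ 1 (mod 3).
    Then x = 2 + 5·1 = 7, valid modulo lcm(5, 3) = 15: x ≡ 7 (mod 15).
  Combine with x ≡ 1 (mod 11): since gcd(15, 11) = 1, we get a unique residue mod 165.
    Write x = 7 + 15·t and substitute into x ≡ 1 (mod 11): 15·t ≡ 1 − 7 = -6 (mod 11).
    Reduce coefficients mod 11: 4·t ≡ 5 (mod 11).
    The inverse of 4 mod 11 is 3 (since 4·3 = 12 = 1·11 + 1), so t ≡ 3·5 = 15 ≡ 4 (mod 11).
    Then x = 7 + 15·4 = 67, valid modulo lcm(15, 11) = 165: x ≡ 67 (mod 165).
Verify: 67 mod 5 = 2 ✓, 67 mod 3 = 1 ✓, 67 mod 11 = 1 ✓.

x ≡ 67 (mod 165).


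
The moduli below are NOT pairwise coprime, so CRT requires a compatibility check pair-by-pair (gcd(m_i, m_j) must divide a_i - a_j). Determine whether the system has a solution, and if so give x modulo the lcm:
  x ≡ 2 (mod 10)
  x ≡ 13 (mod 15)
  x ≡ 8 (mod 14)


Moduli 10, 15, 14 are not pairwise coprime, so CRT works modulo lcm(m_i) when all pairwise compatibility conditions hold.
Pairwise compatibility: gcd(m_i, m_j) must divide a_i - a_j for every pair.
Merge one congruence at a time:
  Start: x ≡ 2 (mod 10).
  Combine with x ≡ 13 (mod 15): gcd(10, 15) = 5, and 13 - 2 = 11 is NOT divisible by 5.
    ⇒ system is inconsistent (no integer solution).

No solution (the system is inconsistent).


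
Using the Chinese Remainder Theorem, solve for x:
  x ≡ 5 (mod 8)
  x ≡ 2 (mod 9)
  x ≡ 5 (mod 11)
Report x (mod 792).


Moduli 8, 9, 11 are pairwise coprime; by CRT there is a unique solution modulo M = 8 · 9 · 11 = 792.
Solve pairwise, accumulating the modulus:
  Start with x ≡ 5 (mod 8).
  Combine with x ≡ 2 (mod 9): since gcd(8, 9) = 1, we get a unique residue mod 72.
    Write x = 5 + 8·t and substitute into x ≡ 2 (mod 9): 8·t ≡ 2 − 5 = -3 (mod 9).
    Reduce coefficients mod 9: 8·t ≡ 6 (mod 9).
    The inverse of 8 mod 9 is 8 (since 8·8 = 64 = 7·9 + 1), so t ≡ 8·6 = 48 ≡ 3 (mod 9).
    Then x = 5 + 8·3 = 29, valid modulo lcm(8, 9) = 72: x ≡ 29 (mod 72).
  Combine with x ≡ 5 (mod 11): since gcd(72, 11) = 1, we get a unique residue mod 792.
    Write x = 29 + 72·t and substitute into x ≡ 5 (mod 11): 72·t ≡ 5 − 29 = -24 (mod 11).
    Reduce coefficients mod 11: 6·t ≡ 9 (mod 11).
    The inverse of 6 mod 11 is 2 (since 6·2 = 12 = 1·11 + 1), so t ≡ 2·9 = 18 ≡ 7 (mod 11).
    Then x = 29 + 72·7 = 533, valid modulo lcm(72, 11) = 792: x ≡ 533 (mod 792).
Verify: 533 mod 8 = 5 ✓, 533 mod 9 = 2 ✓, 533 mod 11 = 5 ✓.

x ≡ 533 (mod 792).


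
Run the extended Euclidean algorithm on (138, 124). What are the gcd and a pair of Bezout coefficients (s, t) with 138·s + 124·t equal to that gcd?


Euclidean algorithm on (138, 124) — divide until remainder is 0:
  138 = 1 · 124 + 14
  124 = 8 · 14 + 12
  14 = 1 · 12 + 2
  12 = 6 · 2 + 0
gcd(138, 124) = 2.
Track Bezout coefficients alongside the remainders: start with r₀ = 138 = a·1 + b·0 (s = 1, t = 0) and r₁ = 124 = a·0 + b·1 (s = 0, t = 1); each new remainder r_{k+1} = r_{k-1} − q_k·r_k inherits s_{k+1} = s_{k-1} − q_k·s_k, t_{k+1} = t_{k-1} − q_k·t_k, so r_k = a·s_k + b·t_k at every step:
  q = 1: r = 14, s = 1 − 1·0 = 1, t = 0 − 1·1 = -1  (check: 138·1 + 124·(-1) = 14)
  q = 8: r = 12, s = 0 − 8·1 = -8, t = 1 − 8·(-1) = 9  (check: 138·(-8) + 124·9 = 12)
  q = 1: r = 2, s = 1 − 1·(-8) = 9, t = -1 − 1·9 = -10  (check: 138·9 + 124·(-10) = 2)
The row with r = 2 (the gcd) gives the Bezout coefficients s = 9, t = -10.
Result: 138 · (9) + 124 · (-10) = 2.

gcd(138, 124) = 2; s = 9, t = -10 (check: 138·9 + 124·(-10) = 2).


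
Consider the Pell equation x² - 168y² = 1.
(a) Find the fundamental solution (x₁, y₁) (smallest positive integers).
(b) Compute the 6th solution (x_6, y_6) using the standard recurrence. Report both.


Step 1: Find the fundamental solution (x₁, y₁) of x² - 168y² = 1.
  Expand √168 as a continued fraction. a₀ = ⌊√168⌋ = 12; iterate m_{k+1} = d_k·a_k − m_k, d_{k+1} = (168 − m_{k+1}²)/d_k, a_{k+1} = ⌊(a₀ + m_{k+1})/d_{k+1}⌋ (starting m₀ = 0, d₀ = 1), with convergents p_k = a_k·p_{k-1} + p_{k-2}, q_k = a_k·q_{k-1} + q_{k-2} (p₋₁ = 1, q₋₁ = 0):
  k = 0: a₀ = 12; p₀/q₀ = 12/1; p₀² − 168·q₀² = 144 − 168 = -24.
  k = 1: m = 12, d = 24, a = ⌊(12 + 12)/24⌋ = 1; p/q = (1·12 + 1)/(1·1 + 0) = 13/1; p² − 168·q² = 169 − 168 = 1.
  The first convergent with p² − 168·q² = 1 gives the fundamental solution (x₁, y₁) = (13, 1).
Step 2: Apply the recurrence (x_{n+1}, y_{n+1}) = (x₁x_n + 168y₁y_n, x₁y_n + y₁x_n) repeatedly.
  From (x_1, y_1) = (13, 1): x_2 = 13·13 + 168·1·1 = 337; y_2 = 13·1 + 1·13 = 26.
  From (x_2, y_2) = (337, 26): x_3 = 13·337 + 168·1·26 = 8749; y_3 = 13·26 + 1·337 = 675.
  From (x_3, y_3) = (8749, 675): x_4 = 13·8749 + 168·1·675 = 227137; y_4 = 13·675 + 1·8749 = 17524.
  From (x_4, y_4) = (227137, 17524): x_5 = 13·227137 + 168·1·17524 = 5896813; y_5 = 13·17524 + 1·227137 = 454949.
  From (x_5, y_5) = (5896813, 454949): x_6 = 13·5896813 + 168·1·454949 = 153090001; y_6 = 13·454949 + 1·5896813 = 11811150.
Step 3: Verify x_6² - 168·y_6² = 23436548406180001 - 23436548406180000 = 1 (should be 1). ✓

(x_1, y_1) = (13, 1); (x_6, y_6) = (153090001, 11811150).


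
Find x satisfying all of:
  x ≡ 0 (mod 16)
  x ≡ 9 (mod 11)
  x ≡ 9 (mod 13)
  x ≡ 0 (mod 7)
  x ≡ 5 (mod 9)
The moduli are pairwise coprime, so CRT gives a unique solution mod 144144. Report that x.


Product of moduli M = 16 · 11 · 13 · 7 · 9 = 144144.
Merge one congruence at a time:
  Start: x ≡ 0 (mod 16).
  Combine with x ≡ 9 (mod 11); new modulus lcm = 176.
    Write x = 0 + 16·t and substitute into x ≡ 9 (mod 11): 16·t ≡ 9 − 0 = 9 (mod 11).
    Reduce coefficients mod 11: 5·t ≡ 9 (mod 11).
    The inverse of 5 mod 11 is 9 (since 5·9 = 45 = 4·11 + 1), so t ≡ 9·9 = 81 ≡ 4 (mod 11).
    Then x = 0 + 16·4 = 64, valid modulo lcm(16, 11) = 176: x ≡ 64 (mod 176).
  Combine with x ≡ 9 (mod 13); new modulus lcm = 2288.
    Write x = 64 + 176·t and substitute into x ≡ 9 (mod 13): 176·t ≡ 9 − 64 = -55 (mod 13).
    Reduce coefficients mod 13: 7·t ≡ 10 (mod 13).
    The inverse of 7 mod 13 is 2 (since 7·2 = 14 = 1·13 + 1), so t ≡ 2·10 = 20 ≡ 7 (mod 13).
    Then x = 64 + 176·7 = 1296, valid modulo lcm(176, 13) = 2288: x ≡ 1296 (mod 2288).
  Combine with x ≡ 0 (mod 7); new modulus lcm = 16016.
    Write x = 1296 + 2288·t and substitute into x ≡ 0 (mod 7): 2288·t ≡ 0 − 1296 = -1296 (mod 7).
    Reduce coefficients mod 7: 6·t ≡ 6 (mod 7).
    The inverse of 6 mod 7 is 6 (since 6·6 = 36 = 5·7 + 1), so t ≡ 6·6 = 36 ≡ 1 (mod 7).
    Then x = 1296 + 2288·1 = 3584, valid modulo lcm(2288, 7) = 16016: x ≡ 3584 (mod 16016).
  Combine with x ≡ 5 (mod 9); new modulus lcm = 144144.
    Write x = 3584 + 16016·t and substitute into x ≡ 5 (mod 9): 16016·t ≡ 5 − 3584 = -3579 (mod 9).
    Reduce coefficients mod 9: 5·t ≡ 3 (mod 9).
    The inverse of 5 mod 9 is 2 (since 5·2 = 10 = 1·9 + 1), so t ≡ 2·3 = 6 ≡ 6 (mod 9).
    Then x = 3584 + 16016·6 = 99680, valid modulo lcm(16016, 9) = 144144: x ≡ 99680 (mod 144144).
Verify against each original: 99680 mod 16 = 0, 99680 mod 11 = 9, 99680 mod 13 = 9, 99680 mod 7 = 0, 99680 mod 9 = 5.

x ≡ 99680 (mod 144144).


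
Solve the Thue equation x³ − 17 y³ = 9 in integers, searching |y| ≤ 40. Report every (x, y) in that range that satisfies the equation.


The equation is x³ - 17y³ = 9. For fixed y, x³ = 17·y³ + 9, so a solution requires the RHS to be a perfect cube.
Strategy: iterate y from -40 to 40, compute RHS = 17·y³ + 9, and check whether it is a (positive or negative) perfect cube.
Check small values of y:
  y = 0: RHS = 9 is not a perfect cube.
  y = 1: RHS = 26 is not a perfect cube.
  y = -1: RHS = -8 = (-2)³ ⇒ x = -2 works.
  y = 2: RHS = 145 is not a perfect cube.
  y = -2: RHS = -127 is not a perfect cube.
  y = 3: RHS = 468 is not a perfect cube.
  y = -3: RHS = -450 is not a perfect cube.
Continuing the search up to |y| = 40 finds no further solutions beyond those listed.
Collected solutions: (-2, -1).

Solutions (with |y| ≤ 40): (-2, -1).


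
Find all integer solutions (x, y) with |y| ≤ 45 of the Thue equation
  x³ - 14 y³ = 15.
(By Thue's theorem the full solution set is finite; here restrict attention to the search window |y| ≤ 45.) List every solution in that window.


The equation is x³ - 14y³ = 15. For fixed y, x³ = 14·y³ + 15, so a solution requires the RHS to be a perfect cube.
Strategy: iterate y from -45 to 45, compute RHS = 14·y³ + 15, and check whether it is a (positive or negative) perfect cube.
Check small values of y:
  y = 0: RHS = 15 is not a perfect cube.
  y = 1: RHS = 29 is not a perfect cube.
  y = -1: RHS = 1 = (1)³ ⇒ x = 1 works.
  y = 2: RHS = 127 is not a perfect cube.
  y = -2: RHS = -97 is not a perfect cube.
  y = 3: RHS = 393 is not a perfect cube.
  y = -3: RHS = -363 is not a perfect cube.
Continuing the search up to |y| = 45 finds no further solutions beyond those listed.
Collected solutions: (1, -1).

Solutions (with |y| ≤ 45): (1, -1).


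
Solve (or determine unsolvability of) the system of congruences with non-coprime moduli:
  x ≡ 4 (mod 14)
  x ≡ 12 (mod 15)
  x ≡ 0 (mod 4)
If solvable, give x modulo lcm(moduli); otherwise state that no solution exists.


Moduli 14, 15, 4 are not pairwise coprime, so CRT works modulo lcm(m_i) when all pairwise compatibility conditions hold.
Pairwise compatibility: gcd(m_i, m_j) must divide a_i - a_j for every pair.
Merge one congruence at a time:
  Start: x ≡ 4 (mod 14).
  Combine with x ≡ 12 (mod 15): gcd(14, 15) = 1; 12 - 4 = 8, which IS divisible by 1, so compatible.
    Write x = 4 + 14·t and substitute into x ≡ 12 (mod 15): 14·t ≡ 12 − 4 = 8 (mod 15).
    The inverse of 14 mod 15 is 14 (since 14·14 = 196 = 13·15 + 1), so t ≡ 14·8 = 112 ≡ 7 (mod 15).
    Then x = 4 + 14·7 = 102, valid modulo lcm(14, 15) = 210: x ≡ 102 (mod 210).
  Combine with x ≡ 0 (mod 4): gcd(210, 4) = 2; 0 - 102 = -102, which IS divisible by 2, so compatible.
    Write x = 102 + 210·t and substitute into x ≡ 0 (mod 4): 210·t ≡ 0 − 102 = -102 (mod 4).
    Divide the congruence (and modulus) by g = 2: 105·t ≡ -51 (mod 2).
    Reduce coefficients mod 2: 1·t ≡ 1 (mod 2).
    So t ≡ 1 (mod 2).
    Then x = 102 + 210·1 = 312, valid modulo lcm(210, 4) = 420: x ≡ 312 (mod 420).
Verify: 312 mod 14 = 4, 312 mod 15 = 12, 312 mod 4 = 0.

x ≡ 312 (mod 420).


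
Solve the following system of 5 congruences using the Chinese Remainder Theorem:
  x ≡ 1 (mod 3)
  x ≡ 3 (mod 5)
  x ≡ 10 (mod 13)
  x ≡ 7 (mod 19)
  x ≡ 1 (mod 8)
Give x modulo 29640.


Product of moduli M = 3 · 5 · 13 · 19 · 8 = 29640.
Merge one congruence at a time:
  Start: x ≡ 1 (mod 3).
  Combine with x ≡ 3 (mod 5); new modulus lcm = 15.
    Write x = 1 + 3·t and substitute into x ≡ 3 (mod 5): 3·t ≡ 3 − 1 = 2 (mod 5).
    The inverse of 3 mod 5 is 2 (since 3·2 = 6 = 1·5 + 1), so t ≡ 2·2 = 4 ≡ 4 (mod 5).
    Then x = 1 + 3·4 = 13, valid modulo lcm(3, 5) = 15: x ≡ 13 (mod 15).
  Combine with x ≡ 10 (mod 13); new modulus lcm = 195.
    Write x = 13 + 15·t and substitute into x ≡ 10 (mod 13): 15·t ≡ 10 − 13 = -3 (mod 13).
    Reduce coefficients mod 13: 2·t ≡ 10 (mod 13).
    The inverse of 2 mod 13 is 7 (since 2·7 = 14 = 1·13 + 1), so t ≡ 7·10 = 70 ≡ 5 (mod 13).
    Then x = 13 + 15·5 = 88, valid modulo lcm(15, 13) = 195: x ≡ 88 (mod 195).
  Combine with x ≡ 7 (mod 19); new modulus lcm = 3705.
    Write x = 88 + 195·t and substitute into x ≡ 7 (mod 19): 195·t ≡ 7 − 88 = -81 (mod 19).
    Reduce coefficients mod 19: 5·t ≡ 14 (mod 19).
    The inverse of 5 mod 19 is 4 (since 5·4 = 20 = 1·19 + 1), so t ≡ 4·14 = 56 ≡ 18 (mod 19).
    Then x = 88 + 195·18 = 3598, valid modulo lcm(195, 19) = 3705: x ≡ 3598 (mod 3705).
  Combine with x ≡ 1 (mod 8); new modulus lcm = 29640.
    Write x = 3598 + 3705·t and substitute into x ≡ 1 (mod 8): 3705·t ≡ 1 − 3598 = -3597 (mod 8).
    Reduce coefficients mod 8: 1·t ≡ 3 (mod 8).
    So t ≡ 3 (mod 8).
    Then x = 3598 + 3705·3 = 14713, valid modulo lcm(3705, 8) = 29640: x ≡ 14713 (mod 29640).
Verify against each original: 14713 mod 3 = 1, 14713 mod 5 = 3, 14713 mod 13 = 10, 14713 mod 19 = 7, 14713 mod 8 = 1.

x ≡ 14713 (mod 29640).


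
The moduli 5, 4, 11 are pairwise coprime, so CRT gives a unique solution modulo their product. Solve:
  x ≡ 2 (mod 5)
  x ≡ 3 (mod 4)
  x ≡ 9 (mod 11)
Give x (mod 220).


Moduli 5, 4, 11 are pairwise coprime; by CRT there is a unique solution modulo M = 5 · 4 · 11 = 220.
Solve pairwise, accumulating the modulus:
  Start with x ≡ 2 (mod 5).
  Combine with x ≡ 3 (mod 4): since gcd(5, 4) = 1, we get a unique residue mod 20.
    Write x = 2 + 5·t and substitute into x ≡ 3 (mod 4): 5·t ≡ 3 − 2 = 1 (mod 4).
    Reduce coefficients mod 4: 1·t ≡ 1 (mod 4).
    So t ≡ 1 (mod 4).
    Then x = 2 + 5·1 = 7, valid modulo lcm(5, 4) = 20: x ≡ 7 (mod 20).
  Combine with x ≡ 9 (mod 11): since gcd(20, 11) = 1, we get a unique residue mod 220.
    Write x = 7 + 20·t and substitute into x ≡ 9 (mod 11): 20·t ≡ 9 − 7 = 2 (mod 11).
    Reduce coefficients mod 11: 9·t ≡ 2 (mod 11).
    The inverse of 9 mod 11 is 5 (since 9·5 = 45 = 4·11 + 1), so t ≡ 5·2 = 10 ≡ 10 (mod 11).
    Then x = 7 + 20·10 = 207, valid modulo lcm(20, 11) = 220: x ≡ 207 (mod 220).
Verify: 207 mod 5 = 2 ✓, 207 mod 4 = 3 ✓, 207 mod 11 = 9 ✓.

x ≡ 207 (mod 220).


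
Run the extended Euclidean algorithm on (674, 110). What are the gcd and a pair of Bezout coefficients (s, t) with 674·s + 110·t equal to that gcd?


Euclidean algorithm on (674, 110) — divide until remainder is 0:
  674 = 6 · 110 + 14
  110 = 7 · 14 + 12
  14 = 1 · 12 + 2
  12 = 6 · 2 + 0
gcd(674, 110) = 2.
Track Bezout coefficients alongside the remainders: start with r₀ = 674 = a·1 + b·0 (s = 1, t = 0) and r₁ = 110 = a·0 + b·1 (s = 0, t = 1); each new remainder r_{k+1} = r_{k-1} − q_k·r_k inherits s_{k+1} = s_{k-1} − q_k·s_k, t_{k+1} = t_{k-1} − q_k·t_k, so r_k = a·s_k + b·t_k at every step:
  q = 6: r = 14, s = 1 − 6·0 = 1, t = 0 − 6·1 = -6  (check: 674·1 + 110·(-6) = 14)
  q = 7: r = 12, s = 0 − 7·1 = -7, t = 1 − 7·(-6) = 43  (check: 674·(-7) + 110·43 = 12)
  q = 1: r = 2, s = 1 − 1·(-7) = 8, t = -6 − 1·43 = -49  (check: 674·8 + 110·(-49) = 2)
The row with r = 2 (the gcd) gives the Bezout coefficients s = 8, t = -49.
Result: 674 · (8) + 110 · (-49) = 2.

gcd(674, 110) = 2; s = 8, t = -49 (check: 674·8 + 110·(-49) = 2).


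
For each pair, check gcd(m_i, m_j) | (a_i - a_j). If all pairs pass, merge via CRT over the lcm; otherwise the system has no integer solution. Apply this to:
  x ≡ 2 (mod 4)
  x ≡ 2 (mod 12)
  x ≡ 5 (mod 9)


Moduli 4, 12, 9 are not pairwise coprime, so CRT works modulo lcm(m_i) when all pairwise compatibility conditions hold.
Pairwise compatibility: gcd(m_i, m_j) must divide a_i - a_j for every pair.
Merge one congruence at a time:
  Start: x ≡ 2 (mod 4).
  Combine with x ≡ 2 (mod 12): gcd(4, 12) = 4; 2 - 2 = 0, which IS divisible by 4, so compatible.
    Write x = 2 + 4·t and substitute into x ≡ 2 (mod 12): 4·t ≡ 2 − 2 = 0 (mod 12).
    Divide the congruence (and modulus) by g = 4: 1·t ≡ 0 (mod 3).
    So t ≡ 0 (mod 3).
    Then x = 2 + 4·0 = 2, valid modulo lcm(4, 12) = 12: x ≡ 2 (mod 12).
  Combine with x ≡ 5 (mod 9): gcd(12, 9) = 3; 5 - 2 = 3, which IS divisible by 3, so compatible.
    Write x = 2 + 12·t and substitute into x ≡ 5 (mod 9): 12·t ≡ 5 − 2 = 3 (mod 9).
    Divide the congruence (and modulus) by g = 3: 4·t ≡ 1 (mod 3).
    Reduce coefficients mod 3: 1·t ≡ 1 (mod 3).
    So t ≡ 1 (mod 3).
    Then x = 2 + 12·1 = 14, valid modulo lcm(12, 9) = 36: x ≡ 14 (mod 36).
Verify: 14 mod 4 = 2, 14 mod 12 = 2, 14 mod 9 = 5.

x ≡ 14 (mod 36).


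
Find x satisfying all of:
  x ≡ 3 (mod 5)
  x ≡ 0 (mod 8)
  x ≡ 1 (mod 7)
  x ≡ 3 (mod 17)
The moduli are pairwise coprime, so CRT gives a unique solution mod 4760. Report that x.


Product of moduli M = 5 · 8 · 7 · 17 = 4760.
Merge one congruence at a time:
  Start: x ≡ 3 (mod 5).
  Combine with x ≡ 0 (mod 8); new modulus lcm = 40.
    Write x = 3 + 5·t and substitute into x ≡ 0 (mod 8): 5·t ≡ 0 − 3 = -3 (mod 8).
    Reduce coefficients mod 8: 5·t ≡ 5 (mod 8).
    The inverse of 5 mod 8 is 5 (since 5·5 = 25 = 3·8 + 1), so t ≡ 5·5 = 25 ≡ 1 (mod 8).
    Then x = 3 + 5·1 = 8, valid modulo lcm(5, 8) = 40: x ≡ 8 (mod 40).
  Combine with x ≡ 1 (mod 7); new modulus lcm = 280.
    Write x = 8 + 40·t and substitute into x ≡ 1 (mod 7): 40·t ≡ 1 − 8 = -7 (mod 7).
    Reduce coefficients mod 7: 5·t ≡ 0 (mod 7).
    The inverse of 5 mod 7 is 3 (since 5·3 = 15 = 2·7 + 1), so t ≡ 3·0 = 0 ≡ 0 (mod 7).
    Then x = 8 + 40·0 = 8, valid modulo lcm(40, 7) = 280: x ≡ 8 (mod 280).
  Combine with x ≡ 3 (mod 17); new modulus lcm = 4760.
    Write x = 8 + 280·t and substitute into x ≡ 3 (mod 17): 280·t ≡ 3 − 8 = -5 (mod 17).
    Reduce coefficients mod 17: 8·t ≡ 12 (mod 17).
    The inverse of 8 mod 17 is 15 (since 8·15 = 120 = 7·17 + 1), so t ≡ 15·12 = 180 ≡ 10 (mod 17).
    Then x = 8 + 280·10 = 2808, valid modulo lcm(280, 17) = 4760: x ≡ 2808 (mod 4760).
Verify against each original: 2808 mod 5 = 3, 2808 mod 8 = 0, 2808 mod 7 = 1, 2808 mod 17 = 3.

x ≡ 2808 (mod 4760).


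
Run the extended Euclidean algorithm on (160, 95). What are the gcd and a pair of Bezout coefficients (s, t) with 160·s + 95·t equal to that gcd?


Euclidean algorithm on (160, 95) — divide until remainder is 0:
  160 = 1 · 95 + 65
  95 = 1 · 65 + 30
  65 = 2 · 30 + 5
  30 = 6 · 5 + 0
gcd(160, 95) = 5.
Track Bezout coefficients alongside the remainders: start with r₀ = 160 = a·1 + b·0 (s = 1, t = 0) and r₁ = 95 = a·0 + b·1 (s = 0, t = 1); each new remainder r_{k+1} = r_{k-1} − q_k·r_k inherits s_{k+1} = s_{k-1} − q_k·s_k, t_{k+1} = t_{k-1} − q_k·t_k, so r_k = a·s_k + b·t_k at every step:
  q = 1: r = 65, s = 1 − 1·0 = 1, t = 0 − 1·1 = -1  (check: 160·1 + 95·(-1) = 65)
  q = 1: r = 30, s = 0 − 1·1 = -1, t = 1 − 1·(-1) = 2  (check: 160·(-1) + 95·2 = 30)
  q = 2: r = 5, s = 1 − 2·(-1) = 3, t = -1 − 2·2 = -5  (check: 160·3 + 95·(-5) = 5)
The row with r = 5 (the gcd) gives the Bezout coefficients s = 3, t = -5.
Result: 160 · (3) + 95 · (-5) = 5.

gcd(160, 95) = 5; s = 3, t = -5 (check: 160·3 + 95·(-5) = 5).


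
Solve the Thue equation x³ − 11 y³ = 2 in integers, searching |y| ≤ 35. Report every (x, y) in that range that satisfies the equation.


The equation is x³ - 11y³ = 2. For fixed y, x³ = 11·y³ + 2, so a solution requires the RHS to be a perfect cube.
Strategy: iterate y from -35 to 35, compute RHS = 11·y³ + 2, and check whether it is a (positive or negative) perfect cube.
Check small values of y:
  y = 0: RHS = 2 is not a perfect cube.
  y = 1: RHS = 13 is not a perfect cube.
  y = -1: RHS = -9 is not a perfect cube.
  y = 2: RHS = 90 is not a perfect cube.
  y = -2: RHS = -86 is not a perfect cube.
  y = 3: RHS = 299 is not a perfect cube.
  y = -3: RHS = -295 is not a perfect cube.
Continuing the search up to |y| = 35 finds no solutions either.
No (x, y) in the scanned range satisfies the equation.

No integer solutions with |y| ≤ 35.


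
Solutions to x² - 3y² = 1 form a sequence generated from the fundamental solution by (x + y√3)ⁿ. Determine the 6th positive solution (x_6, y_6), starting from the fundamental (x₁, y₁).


Step 1: Find the fundamental solution (x₁, y₁) of x² - 3y² = 1.
  Expand √3 as a continued fraction. a₀ = ⌊√3⌋ = 1; iterate m_{k+1} = d_k·a_k − m_k, d_{k+1} = (3 − m_{k+1}²)/d_k, a_{k+1} = ⌊(a₀ + m_{k+1})/d_{k+1}⌋ (starting m₀ = 0, d₀ = 1), with convergents p_k = a_k·p_{k-1} + p_{k-2}, q_k = a_k·q_{k-1} + q_{k-2} (p₋₁ = 1, q₋₁ = 0):
  k = 0: a₀ = 1; p₀/q₀ = 1/1; p₀² − 3·q₀² = 1 − 3 = -2.
  k = 1: m = 1, d = 2, a = ⌊(1 + 1)/2⌋ = 1; p/q = (1·1 + 1)/(1·1 + 0) = 2/1; p² − 3·q² = 4 − 3 = 1.
  The first convergent with p² − 3·q² = 1 gives the fundamental solution (x₁, y₁) = (2, 1).
Step 2: Apply the recurrence (x_{n+1}, y_{n+1}) = (x₁x_n + 3y₁y_n, x₁y_n + y₁x_n) repeatedly.
  From (x_1, y_1) = (2, 1): x_2 = 2·2 + 3·1·1 = 7; y_2 = 2·1 + 1·2 = 4.
  From (x_2, y_2) = (7, 4): x_3 = 2·7 + 3·1·4 = 26; y_3 = 2·4 + 1·7 = 15.
  From (x_3, y_3) = (26, 15): x_4 = 2·26 + 3·1·15 = 97; y_4 = 2·15 + 1·26 = 56.
  From (x_4, y_4) = (97, 56): x_5 = 2·97 + 3·1·56 = 362; y_5 = 2·56 + 1·97 = 209.
  From (x_5, y_5) = (362, 209): x_6 = 2·362 + 3·1·209 = 1351; y_6 = 2·209 + 1·362 = 780.
Step 3: Verify x_6² - 3·y_6² = 1825201 - 1825200 = 1 (should be 1). ✓

(x_1, y_1) = (2, 1); (x_6, y_6) = (1351, 780).


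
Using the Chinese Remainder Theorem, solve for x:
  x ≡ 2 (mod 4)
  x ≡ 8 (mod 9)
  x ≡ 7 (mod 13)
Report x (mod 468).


Moduli 4, 9, 13 are pairwise coprime; by CRT there is a unique solution modulo M = 4 · 9 · 13 = 468.
Solve pairwise, accumulating the modulus:
  Start with x ≡ 2 (mod 4).
  Combine with x ≡ 8 (mod 9): since gcd(4, 9) = 1, we get a unique residue mod 36.
    Write x = 2 + 4·t and substitute into x ≡ 8 (mod 9): 4·t ≡ 8 − 2 = 6 (mod 9).
    The inverse of 4 mod 9 is 7 (since 4·7 = 28 = 3·9 + 1), so t ≡ 7·6 = 42 ≡ 6 (mod 9).
    Then x = 2 + 4·6 = 26, valid modulo lcm(4, 9) = 36: x ≡ 26 (mod 36).
  Combine with x ≡ 7 (mod 13): since gcd(36, 13) = 1, we get a unique residue mod 468.
    Write x = 26 + 36·t and substitute into x ≡ 7 (mod 13): 36·t ≡ 7 − 26 = -19 (mod 13).
    Reduce coefficients mod 13: 10·t ≡ 7 (mod 13).
    The inverse of 10 mod 13 is 4 (since 10·4 = 40 = 3·13 + 1), so t ≡ 4·7 = 28 ≡ 2 (mod 13).
    Then x = 26 + 36·2 = 98, valid modulo lcm(36, 13) = 468: x ≡ 98 (mod 468).
Verify: 98 mod 4 = 2 ✓, 98 mod 9 = 8 ✓, 98 mod 13 = 7 ✓.

x ≡ 98 (mod 468).


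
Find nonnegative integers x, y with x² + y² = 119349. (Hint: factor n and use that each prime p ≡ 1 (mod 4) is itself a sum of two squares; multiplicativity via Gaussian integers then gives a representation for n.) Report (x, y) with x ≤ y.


Step 1: Factor n = 119349 = 3^2 · 89 · 149.
Step 2: Check the mod-4 condition on each prime factor: 3 ≡ 3 (mod 4), exponent 2 (must be even); 89 ≡ 1 (mod 4), exponent 1; 149 ≡ 1 (mod 4), exponent 1.
All primes ≡ 3 (mod 4) appear to even exponent (or don't appear), so by the two-squares theorem n IS expressible as a sum of two squares.
Step 3: Build a representation. Group n = k² · m with k = 3 and m = 89 · 149 = 13261 (a product of primes ≡ 1 (mod 4)); a representation of m scales to one of n via (k·x)² + (k·y)² = k²(x² + y²). Each prime p ≡ 1 (mod 4) is itself a sum of two squares; find a² by testing p − a² for a perfect square:
  89: 89 − 1² = 88, 89 − 2² = 85, 89 − 3² = 80, 89 − 4² = 73, 89 − 5² = 64 = 8² ⇒ 89 = 5² + 8².
  149: 149 − 1² = 148, 149 − 2² = 145, 149 − 3² = 140, 149 − 4² = 133, 149 − 5² = 124, 149 − 6² = 113, 149 − 7² = 100 = 10² ⇒ 149 = 7² + 10².
  Combine using the Brahmagupta–Fibonacci identity (a² + b²)(c² + d²) = (ac − bd)² + (ad + bc)² = (ac + bd)² + (ad − bc)²:
  89 · 149 = 13261: from (5² + 8²)(7² + 10²), take (5·7 − 8·10, 5·10 + 8·7) = (35 − 80, 50 + 56) = (-45, 106); dropping signs (only squares matter) gives (45, 106); check 45² + 106² = 2025 + 11236 = 13261 ✓.
  Scale by k = 3: (3·45, 3·106) = (135, 318).
Step 4: Order so x ≤ y and verify: 135² + 318² = 18225 + 101124 = 119349 = n. ✓

n = 119349 = 135² + 318² (one valid representation with x ≤ y).


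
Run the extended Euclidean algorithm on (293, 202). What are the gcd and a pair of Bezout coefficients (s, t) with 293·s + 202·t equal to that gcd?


Euclidean algorithm on (293, 202) — divide until remainder is 0:
  293 = 1 · 202 + 91
  202 = 2 · 91 + 20
  91 = 4 · 20 + 11
  20 = 1 · 11 + 9
  11 = 1 · 9 + 2
  9 = 4 · 2 + 1
  2 = 2 · 1 + 0
gcd(293, 202) = 1.
Track Bezout coefficients alongside the remainders: start with r₀ = 293 = a·1 + b·0 (s = 1, t = 0) and r₁ = 202 = a·0 + b·1 (s = 0, t = 1); each new remainder r_{k+1} = r_{k-1} − q_k·r_k inherits s_{k+1} = s_{k-1} − q_k·s_k, t_{k+1} = t_{k-1} − q_k·t_k, so r_k = a·s_k + b·t_k at every step:
  q = 1: r = 91, s = 1 − 1·0 = 1, t = 0 − 1·1 = -1  (check: 293·1 + 202·(-1) = 91)
  q = 2: r = 20, s = 0 − 2·1 = -2, t = 1 − 2·(-1) = 3  (check: 293·(-2) + 202·3 = 20)
  q = 4: r = 11, s = 1 − 4·(-2) = 9, t = -1 − 4·3 = -13  (check: 293·9 + 202·(-13) = 11)
  q = 1: r = 9, s = -2 − 1·9 = -11, t = 3 − 1·(-13) = 16  (check: 293·(-11) + 202·16 = 9)
  q = 1: r = 2, s = 9 − 1·(-11) = 20, t = -13 − 1·16 = -29  (check: 293·20 + 202·(-29) = 2)
  q = 4: r = 1, s = -11 − 4·20 = -91, t = 16 − 4·(-29) = 132  (check: 293·(-91) + 202·132 = 1)
The row with r = 1 (the gcd) gives the Bezout coefficients s = -91, t = 132.
Result: 293 · (-91) + 202 · (132) = 1.

gcd(293, 202) = 1; s = -91, t = 132 (check: 293·(-91) + 202·132 = 1).


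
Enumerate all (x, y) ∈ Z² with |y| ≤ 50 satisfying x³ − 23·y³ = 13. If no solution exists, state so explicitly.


The equation is x³ - 23y³ = 13. For fixed y, x³ = 23·y³ + 13, so a solution requires the RHS to be a perfect cube.
Strategy: iterate y from -50 to 50, compute RHS = 23·y³ + 13, and check whether it is a (positive or negative) perfect cube.
Check small values of y:
  y = 0: RHS = 13 is not a perfect cube.
  y = 1: RHS = 36 is not a perfect cube.
  y = -1: RHS = -10 is not a perfect cube.
  y = 2: RHS = 197 is not a perfect cube.
  y = -2: RHS = -171 is not a perfect cube.
  y = 3: RHS = 634 is not a perfect cube.
  y = -3: RHS = -608 is not a perfect cube.
Continuing the search up to |y| = 50 finds no solutions either.
No (x, y) in the scanned range satisfies the equation.

No integer solutions with |y| ≤ 50.


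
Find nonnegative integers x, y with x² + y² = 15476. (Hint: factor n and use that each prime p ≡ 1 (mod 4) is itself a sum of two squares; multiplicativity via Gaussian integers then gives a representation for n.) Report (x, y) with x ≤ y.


Step 1: Factor n = 15476 = 2^2 · 53 · 73.
Step 2: Check the mod-4 condition on each prime factor: 2 = 2 (special); 53 ≡ 1 (mod 4), exponent 1; 73 ≡ 1 (mod 4), exponent 1.
All primes ≡ 3 (mod 4) appear to even exponent (or don't appear), so by the two-squares theorem n IS expressible as a sum of two squares.
Step 3: Build a representation. Group n = k² · m with k = 2 and m = 53 · 73 = 3869 (a product of primes ≡ 1 (mod 4)); a representation of m scales to one of n via (k·x)² + (k·y)² = k²(x² + y²). Each prime p ≡ 1 (mod 4) is itself a sum of two squares; find a² by testing p − a² for a perfect square:
  53: 53 − 1² = 52, 53 − 2² = 49 = 7² ⇒ 53 = 2² + 7².
  73: 73 − 1² = 72, 73 − 2² = 69, 73 − 3² = 64 = 8² ⇒ 73 = 3² + 8².
  Combine using the Brahmagupta–Fibonacci identity (a² + b²)(c² + d²) = (ac − bd)² + (ad + bc)² = (ac + bd)² + (ad − bc)²:
  53 · 73 = 3869: from (2² + 7²)(3² + 8²), take (2·3 − 7·8, 2·8 + 7·3) = (6 − 56, 16 + 21) = (-50, 37); dropping signs (only squares matter) gives (50, 37); check 50² + 37² = 2500 + 1369 = 3869 ✓.
  Scale by k = 2: (2·50, 2·37) = (100, 74).
Step 4: Order so x ≤ y and verify: 74² + 100² = 5476 + 10000 = 15476 = n. ✓

n = 15476 = 74² + 100² (one valid representation with x ≤ y).


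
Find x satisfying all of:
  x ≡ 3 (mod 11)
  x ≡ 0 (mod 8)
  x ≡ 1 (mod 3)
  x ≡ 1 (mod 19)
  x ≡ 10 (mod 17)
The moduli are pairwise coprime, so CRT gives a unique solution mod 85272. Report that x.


Product of moduli M = 11 · 8 · 3 · 19 · 17 = 85272.
Merge one congruence at a time:
  Start: x ≡ 3 (mod 11).
  Combine with x ≡ 0 (mod 8); new modulus lcm = 88.
    Write x = 3 + 11·t and substitute into x ≡ 0 (mod 8): 11·t ≡ 0 − 3 = -3 (mod 8).
    Reduce coefficients mod 8: 3·t ≡ 5 (mod 8).
    The inverse of 3 mod 8 is 3 (since 3·3 = 9 = 1·8 + 1), so t ≡ 3·5 = 15 ≡ 7 (mod 8).
    Then x = 3 + 11·7 = 80, valid modulo lcm(11, 8) = 88: x ≡ 80 (mod 88).
  Combine with x ≡ 1 (mod 3); new modulus lcm = 264.
    Write x = 80 + 88·t and substitute into x ≡ 1 (mod 3): 88·t ≡ 1 − 80 = -79 (mod 3).
    Reduce coefficients mod 3: 1·t ≡ 2 (mod 3).
    So t ≡ 2 (mod 3).
    Then x = 80 + 88·2 = 256, valid modulo lcm(88, 3) = 264: x ≡ 256 (mod 264).
  Combine with x ≡ 1 (mod 19); new modulus lcm = 5016.
    Write x = 256 + 264·t and substitute into x ≡ 1 (mod 19): 264·t ≡ 1 − 256 = -255 (mod 19).
    Reduce coefficients mod 19: 17·t ≡ 11 (mod 19).
    The inverse of 17 mod 19 is 9 (since 17·9 = 153 = 8·19 + 1), so t ≡ 9·11 = 99 ≡ 4 (mod 19).
    Then x = 256 + 264·4 = 1312, valid modulo lcm(264, 19) = 5016: x ≡ 1312 (mod 5016).
  Combine with x ≡ 10 (mod 17); new modulus lcm = 85272.
    Write x = 1312 + 5016·t and substitute into x ≡ 10 (mod 17): 5016·t ≡ 10 − 1312 = -1302 (mod 17).
    Reduce coefficients mod 17: 1·t ≡ 7 (mod 17).
    So t ≡ 7 (mod 17).
    Then x = 1312 + 5016·7 = 36424, valid modulo lcm(5016, 17) = 85272: x ≡ 36424 (mod 85272).
Verify against each original: 36424 mod 11 = 3, 36424 mod 8 = 0, 36424 mod 3 = 1, 36424 mod 19 = 1, 36424 mod 17 = 10.

x ≡ 36424 (mod 85272).


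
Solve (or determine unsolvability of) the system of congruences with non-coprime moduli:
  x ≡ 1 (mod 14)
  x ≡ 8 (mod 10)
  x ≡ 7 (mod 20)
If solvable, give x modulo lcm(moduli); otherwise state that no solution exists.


Moduli 14, 10, 20 are not pairwise coprime, so CRT works modulo lcm(m_i) when all pairwise compatibility conditions hold.
Pairwise compatibility: gcd(m_i, m_j) must divide a_i - a_j for every pair.
Merge one congruence at a time:
  Start: x ≡ 1 (mod 14).
  Combine with x ≡ 8 (mod 10): gcd(14, 10) = 2, and 8 - 1 = 7 is NOT divisible by 2.
    ⇒ system is inconsistent (no integer solution).

No solution (the system is inconsistent).


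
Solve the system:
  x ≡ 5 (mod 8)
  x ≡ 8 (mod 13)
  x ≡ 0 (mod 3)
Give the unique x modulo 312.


Moduli 8, 13, 3 are pairwise coprime; by CRT there is a unique solution modulo M = 8 · 13 · 3 = 312.
Solve pairwise, accumulating the modulus:
  Start with x ≡ 5 (mod 8).
  Combine with x ≡ 8 (mod 13): since gcd(8, 13) = 1, we get a unique residue mod 104.
    Write x = 5 + 8·t and substitute into x ≡ 8 (mod 13): 8·t ≡ 8 − 5 = 3 (mod 13).
    The inverse of 8 mod 13 is 5 (since 8·5 = 40 = 3·13 + 1), so t ≡ 5·3 = 15 ≡ 2 (mod 13).
    Then x = 5 + 8·2 = 21, valid modulo lcm(8, 13) = 104: x ≡ 21 (mod 104).
  Combine with x ≡ 0 (mod 3): since gcd(104, 3) = 1, we get a unique residue mod 312.
    Write x = 21 + 104·t and substitute into x ≡ 0 (mod 3): 104·t ≡ 0 − 21 = -21 (mod 3).
    Reduce coefficients mod 3: 2·t ≡ 0 (mod 3).
    The inverse of 2 mod 3 is 2 (since 2·2 = 4 = 1·3 + 1), so t ≡ 2·0 = 0 ≡ 0 (mod 3).
    Then x = 21 + 104·0 = 21, valid modulo lcm(104, 3) = 312: x ≡ 21 (mod 312).
Verify: 21 mod 8 = 5 ✓, 21 mod 13 = 8 ✓, 21 mod 3 = 0 ✓.

x ≡ 21 (mod 312).


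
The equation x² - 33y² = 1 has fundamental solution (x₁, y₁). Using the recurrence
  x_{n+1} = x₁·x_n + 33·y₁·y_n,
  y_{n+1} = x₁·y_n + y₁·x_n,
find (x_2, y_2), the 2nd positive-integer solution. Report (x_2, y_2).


Step 1: Find the fundamental solution (x₁, y₁) of x² - 33y² = 1.
  Expand √33 as a continued fraction. a₀ = ⌊√33⌋ = 5; iterate m_{k+1} = d_k·a_k − m_k, d_{k+1} = (33 − m_{k+1}²)/d_k, a_{k+1} = ⌊(a₀ + m_{k+1})/d_{k+1}⌋ (starting m₀ = 0, d₀ = 1), with convergents p_k = a_k·p_{k-1} + p_{k-2}, q_k = a_k·q_{k-1} + q_{k-2} (p₋₁ = 1, q₋₁ = 0):
  k = 0: a₀ = 5; p₀/q₀ = 5/1; p₀² − 33·q₀² = 25 − 33 = -8.
  k = 1: m = 5, d = 8, a = ⌊(5 + 5)/8⌋ = 1; p/q = (1·5 + 1)/(1·1 + 0) = 6/1; p² − 33·q² = 36 − 33 = 3.
  k = 2: m = 3, d = 3, a = ⌊(5 + 3)/3⌋ = 2; p/q = (2·6 + 5)/(2·1 + 1) = 17/3; p² − 33·q² = 289 − 297 = -8.
  k = 3: m = 3, d = 8, a = ⌊(5 + 3)/8⌋ = 1; p/q = (1·17 + 6)/(1·3 + 1) = 23/4; p² − 33·q² = 529 − 528 = 1.
  The first convergent with p² − 33·q² = 1 gives the fundamental solution (x₁, y₁) = (23, 4).
Step 2: Apply the recurrence (x_{n+1}, y_{n+1}) = (x₁x_n + 33y₁y_n, x₁y_n + y₁x_n) repeatedly.
  From (x_1, y_1) = (23, 4): x_2 = 23·23 + 33·4·4 = 1057; y_2 = 23·4 + 4·23 = 184.
Step 3: Verify x_2² - 33·y_2² = 1117249 - 1117248 = 1 (should be 1). ✓

(x_1, y_1) = (23, 4); (x_2, y_2) = (1057, 184).


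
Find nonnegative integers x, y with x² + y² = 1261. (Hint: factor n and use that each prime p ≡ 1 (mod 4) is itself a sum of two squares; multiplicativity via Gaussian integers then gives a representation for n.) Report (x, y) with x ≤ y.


Step 1: Factor n = 1261 = 13 · 97.
Step 2: Check the mod-4 condition on each prime factor: 13 ≡ 1 (mod 4), exponent 1; 97 ≡ 1 (mod 4), exponent 1.
All primes ≡ 3 (mod 4) appear to even exponent (or don't appear), so by the two-squares theorem n IS expressible as a sum of two squares.
Step 3: Build a representation. Here n = 13 · 97 is a product of primes ≡ 1 (mod 4). Each prime p ≡ 1 (mod 4) is itself a sum of two squares; find a² by testing p − a² for a perfect square:
  13: 13 − 1² = 12, 13 − 2² = 9 = 3² ⇒ 13 = 2² + 3².
  97: 97 − 1² = 96, 97 − 2² = 93, 97 − 3² = 88, 97 − 4² = 81 = 9² ⇒ 97 = 4² + 9².
  Combine using the Brahmagupta–Fibonacci identity (a² + b²)(c² + d²) = (ac − bd)² + (ad + bc)² = (ac + bd)² + (ad − bc)²:
  13 · 97 = 1261: from (2² + 3²)(4² + 9²), take (2·4 − 3·9, 2·9 + 3·4) = (8 − 27, 18 + 12) = (-19, 30); dropping signs (only squares matter) gives (19, 30); check 19² + 30² = 361 + 900 = 1261 ✓.
Step 4: Order so x ≤ y and verify: 19² + 30² = 361 + 900 = 1261 = n. ✓

n = 1261 = 19² + 30² (one valid representation with x ≤ y).


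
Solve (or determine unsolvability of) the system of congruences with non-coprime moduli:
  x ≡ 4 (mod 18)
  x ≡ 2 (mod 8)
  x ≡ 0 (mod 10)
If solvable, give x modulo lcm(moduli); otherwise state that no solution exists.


Moduli 18, 8, 10 are not pairwise coprime, so CRT works modulo lcm(m_i) when all pairwise compatibility conditions hold.
Pairwise compatibility: gcd(m_i, m_j) must divide a_i - a_j for every pair.
Merge one congruence at a time:
  Start: x ≡ 4 (mod 18).
  Combine with x ≡ 2 (mod 8): gcd(18, 8) = 2; 2 - 4 = -2, which IS divisible by 2, so compatible.
    Write x = 4 + 18·t and substitute into x ≡ 2 (mod 8): 18·t ≡ 2 − 4 = -2 (mod 8).
    Divide the congruence (and modulus) by g = 2: 9·t ≡ -1 (mod 4).
    Reduce coefficients mod 4: 1·t ≡ 3 (mod 4).
    So t ≡ 3 (mod 4).
    Then x = 4 + 18·3 = 58, valid modulo lcm(18, 8) = 72: x ≡ 58 (mod 72).
  Combine with x ≡ 0 (mod 10): gcd(72, 10) = 2; 0 - 58 = -58, which IS divisible by 2, so compatible.
    Write x = 58 + 72·t and substitute into x ≡ 0 (mod 10): 72·t ≡ 0 − 58 = -58 (mod 10).
    Divide the congruence (and modulus) by g = 2: 36·t ≡ -29 (mod 5).
    Reduce coefficients mod 5: 1·t ≡ 1 (mod 5).
    So t ≡ 1 (mod 5).
    Then x = 58 + 72·1 = 130, valid modulo lcm(72, 10) = 360: x ≡ 130 (mod 360).
Verify: 130 mod 18 = 4, 130 mod 8 = 2, 130 mod 10 = 0.

x ≡ 130 (mod 360).
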